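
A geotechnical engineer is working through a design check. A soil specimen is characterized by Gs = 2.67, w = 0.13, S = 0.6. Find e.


Using the relation e = Gs * w / S
e = 2.67 * 0.13 / 0.6
e = 0.5785


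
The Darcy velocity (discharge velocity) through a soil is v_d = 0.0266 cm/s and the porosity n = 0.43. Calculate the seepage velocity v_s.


Using v_s = v_d / n
v_s = 0.0266 / 0.43
v_s = 0.06186 cm/s


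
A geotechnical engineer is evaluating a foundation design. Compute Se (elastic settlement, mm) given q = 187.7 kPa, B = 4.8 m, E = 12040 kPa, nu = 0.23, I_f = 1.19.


Result: 84.338 mm

Derivation:
Using Se = q * B * (1 - nu^2) * I_f / E
1 - nu^2 = 1 - 0.23^2 = 0.9471
Se = 187.7 * 4.8 * 0.9471 * 1.19 / 12040
Se = 0.084338 m
Convert to mm: Se = 0.084338 * 1000 = 84.338 mm


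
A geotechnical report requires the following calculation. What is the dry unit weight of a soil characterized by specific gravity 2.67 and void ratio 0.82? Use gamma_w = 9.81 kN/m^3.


Using gamma_d = Gs * gamma_w / (1 + e)
gamma_d = 2.67 * 9.81 / (1 + 0.82)
gamma_d = 2.67 * 9.81 / 1.82
gamma_d = 14.392 kN/m^3


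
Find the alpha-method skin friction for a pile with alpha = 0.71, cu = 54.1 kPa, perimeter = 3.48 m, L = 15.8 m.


Using Qs = alpha * cu * perimeter * L
Qs = 0.71 * 54.1 * 3.48 * 15.8
Qs = 2111.99 kN


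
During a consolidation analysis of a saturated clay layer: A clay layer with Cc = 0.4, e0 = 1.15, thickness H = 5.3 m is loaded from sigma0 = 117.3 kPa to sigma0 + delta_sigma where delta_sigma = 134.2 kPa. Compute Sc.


Using Sc = Cc * H / (1 + e0) * log10((sigma0 + delta_sigma) / sigma0)
Stress ratio = (117.3 + 134.2) / 117.3 = 2.14408
log10(2.14408) = 0.33124
Cc * H / (1 + e0) = 0.4 * 5.3 / (1 + 1.15) = 0.986047
Sc = 0.986047 * 0.33124
Sc = 0.3266 m


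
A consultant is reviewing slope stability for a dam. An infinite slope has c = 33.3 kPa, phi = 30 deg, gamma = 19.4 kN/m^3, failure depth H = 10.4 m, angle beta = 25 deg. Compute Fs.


Result: 1.669

Derivation:
Using Fs = c / (gamma*H*sin(beta)*cos(beta)) + tan(phi)/tan(beta)
Cohesion contribution = 33.3 / (19.4*10.4*sin(25)*cos(25))
Cohesion contribution = 0.430909
Friction contribution = tan(30)/tan(25) = 1.23813
Fs = 0.430909 + 1.23813
Fs = 1.669


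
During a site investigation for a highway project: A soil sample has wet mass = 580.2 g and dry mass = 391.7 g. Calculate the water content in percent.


Result: 48.12 %

Derivation:
Using w = (m_wet - m_dry) / m_dry * 100
m_wet - m_dry = 580.2 - 391.7 = 188.5 g
w = 188.5 / 391.7 * 100
w = 48.12 %


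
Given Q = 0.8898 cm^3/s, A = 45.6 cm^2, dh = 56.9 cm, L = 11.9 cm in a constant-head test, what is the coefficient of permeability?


Compute hydraulic gradient:
i = dh / L = 56.9 / 11.9 = 4.78151
Then apply Darcy's law:
k = Q / (A * i)
k = 0.8898 / (45.6 * 4.78151)
k = 0.8898 / 218.037
k = 0.004081 cm/s


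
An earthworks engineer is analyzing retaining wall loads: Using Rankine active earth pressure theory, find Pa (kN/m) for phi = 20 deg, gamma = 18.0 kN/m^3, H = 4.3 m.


Compute active earth pressure coefficient:
Ka = tan^2(45 - phi/2) = tan^2(35.0) = 0.490291
Compute active force:
Pa = 0.5 * Ka * gamma * H^2
Pa = 0.5 * 0.490291 * 18.0 * 4.3^2
Pa = 81.59 kN/m


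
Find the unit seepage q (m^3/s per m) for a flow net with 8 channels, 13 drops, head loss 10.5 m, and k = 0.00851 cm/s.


Result: 0.0005499 m^3/s per m

Derivation:
Convert k to m/s for unit consistency with H:
k = 0.00851 cm/s = 0.00851 / 100 m/s = 8.51e-05 m/s
Using q = k * H * Nf / Nd
Nf / Nd = 8 / 13 = 0.6154
q = 8.51e-05 * 10.5 * 0.6154
q = 0.0005499 m^3/s per m


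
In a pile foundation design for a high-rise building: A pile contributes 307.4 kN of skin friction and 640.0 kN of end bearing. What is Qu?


Result: 947.4 kN

Derivation:
Using Qu = Qf + Qb
Qu = 307.4 + 640.0
Qu = 947.4 kN


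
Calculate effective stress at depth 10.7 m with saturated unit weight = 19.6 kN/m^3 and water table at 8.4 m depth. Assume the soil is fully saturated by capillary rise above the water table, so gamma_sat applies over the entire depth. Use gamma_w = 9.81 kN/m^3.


Total stress = gamma_sat * depth
sigma = 19.6 * 10.7 = 209.72 kPa
Pore water pressure u = gamma_w * (depth - d_wt)
u = 9.81 * (10.7 - 8.4) = 22.563 kPa
Effective stress = sigma - u
sigma' = 209.72 - 22.563 = 187.16 kPa


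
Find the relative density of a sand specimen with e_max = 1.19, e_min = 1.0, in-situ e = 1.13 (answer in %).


Using Dr = (e_max - e) / (e_max - e_min) * 100
e_max - e = 1.19 - 1.13 = 0.06
e_max - e_min = 1.19 - 1.0 = 0.19
Dr = 0.06 / 0.19 * 100
Dr = 31.58 %


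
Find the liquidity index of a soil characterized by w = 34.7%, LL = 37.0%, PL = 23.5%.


First compute the plasticity index:
PI = LL - PL = 37.0 - 23.5 = 13.5
Then compute the liquidity index:
LI = (w - PL) / PI
LI = (34.7 - 23.5) / 13.5
LI = 0.83


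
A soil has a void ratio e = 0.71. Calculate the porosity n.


Using the relation n = e / (1 + e)
n = 0.71 / (1 + 0.71)
n = 0.71 / 1.71
n = 0.4152


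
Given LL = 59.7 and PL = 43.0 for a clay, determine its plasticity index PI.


Using PI = LL - PL
PI = 59.7 - 43.0
PI = 16.7


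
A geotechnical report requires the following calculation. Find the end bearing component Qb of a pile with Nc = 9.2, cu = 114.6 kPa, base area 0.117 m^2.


Using Qb = Nc * cu * Ab
Qb = 9.2 * 114.6 * 0.117
Qb = 123.36 kN


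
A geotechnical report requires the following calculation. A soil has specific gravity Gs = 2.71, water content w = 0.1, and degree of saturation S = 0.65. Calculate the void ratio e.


Using the relation e = Gs * w / S
e = 2.71 * 0.1 / 0.65
e = 0.4169


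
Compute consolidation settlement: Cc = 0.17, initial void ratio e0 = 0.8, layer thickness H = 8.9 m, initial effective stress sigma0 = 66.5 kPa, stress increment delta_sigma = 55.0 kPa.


Using Sc = Cc * H / (1 + e0) * log10((sigma0 + delta_sigma) / sigma0)
Stress ratio = (66.5 + 55.0) / 66.5 = 1.82707
log10(1.82707) = 0.261755
Cc * H / (1 + e0) = 0.17 * 8.9 / (1 + 0.8) = 0.840556
Sc = 0.840556 * 0.261755
Sc = 0.22 m


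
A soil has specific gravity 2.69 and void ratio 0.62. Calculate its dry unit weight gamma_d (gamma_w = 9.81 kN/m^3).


Result: 16.289 kN/m^3

Derivation:
Using gamma_d = Gs * gamma_w / (1 + e)
gamma_d = 2.69 * 9.81 / (1 + 0.62)
gamma_d = 2.69 * 9.81 / 1.62
gamma_d = 16.289 kN/m^3


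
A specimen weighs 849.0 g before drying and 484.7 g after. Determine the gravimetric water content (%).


Using w = (m_wet - m_dry) / m_dry * 100
m_wet - m_dry = 849.0 - 484.7 = 364.3 g
w = 364.3 / 484.7 * 100
w = 75.16 %


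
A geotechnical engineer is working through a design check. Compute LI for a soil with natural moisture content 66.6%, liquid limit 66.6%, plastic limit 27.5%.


Result: 1.0

Derivation:
First compute the plasticity index:
PI = LL - PL = 66.6 - 27.5 = 39.1
Then compute the liquidity index:
LI = (w - PL) / PI
LI = (66.6 - 27.5) / 39.1
LI = 1.0


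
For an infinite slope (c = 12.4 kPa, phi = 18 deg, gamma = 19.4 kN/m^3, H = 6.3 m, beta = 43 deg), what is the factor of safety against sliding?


Result: 0.552

Derivation:
Using Fs = c / (gamma*H*sin(beta)*cos(beta)) + tan(phi)/tan(beta)
Cohesion contribution = 12.4 / (19.4*6.3*sin(43)*cos(43))
Cohesion contribution = 0.203408
Friction contribution = tan(18)/tan(43) = 0.348434
Fs = 0.203408 + 0.348434
Fs = 0.552


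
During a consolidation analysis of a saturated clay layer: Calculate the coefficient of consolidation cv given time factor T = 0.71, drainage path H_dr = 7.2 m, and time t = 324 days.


Result: 0.1136 m^2/day

Derivation:
Using cv = T * H_dr^2 / t
H_dr^2 = 7.2^2 = 51.84
cv = 0.71 * 51.84 / 324
cv = 0.1136 m^2/day


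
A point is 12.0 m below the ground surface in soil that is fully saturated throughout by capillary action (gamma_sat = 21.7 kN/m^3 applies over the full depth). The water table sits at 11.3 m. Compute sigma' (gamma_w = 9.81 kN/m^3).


Result: 253.53 kPa

Derivation:
Total stress = gamma_sat * depth
sigma = 21.7 * 12.0 = 260.4 kPa
Pore water pressure u = gamma_w * (depth - d_wt)
u = 9.81 * (12.0 - 11.3) = 6.867 kPa
Effective stress = sigma - u
sigma' = 260.4 - 6.867 = 253.53 kPa


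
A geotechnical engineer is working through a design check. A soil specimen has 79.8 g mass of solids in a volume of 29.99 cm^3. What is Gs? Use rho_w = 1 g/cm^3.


Using Gs = m_s / (V_s * rho_w)
Since rho_w = 1 g/cm^3:
Gs = 79.8 / 29.99
Gs = 2.661


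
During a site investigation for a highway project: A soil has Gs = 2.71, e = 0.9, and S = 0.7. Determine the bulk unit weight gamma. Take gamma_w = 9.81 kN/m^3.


Using gamma = gamma_w * (Gs + S*e) / (1 + e)
Numerator: Gs + S*e = 2.71 + 0.7*0.9 = 3.34
Denominator: 1 + e = 1 + 0.9 = 1.9
gamma = 9.81 * 3.34 / 1.9
gamma = 17.245 kN/m^3


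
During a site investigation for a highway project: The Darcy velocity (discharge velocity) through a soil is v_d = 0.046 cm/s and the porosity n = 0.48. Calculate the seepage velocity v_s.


Result: 0.09583 cm/s

Derivation:
Using v_s = v_d / n
v_s = 0.046 / 0.48
v_s = 0.09583 cm/s


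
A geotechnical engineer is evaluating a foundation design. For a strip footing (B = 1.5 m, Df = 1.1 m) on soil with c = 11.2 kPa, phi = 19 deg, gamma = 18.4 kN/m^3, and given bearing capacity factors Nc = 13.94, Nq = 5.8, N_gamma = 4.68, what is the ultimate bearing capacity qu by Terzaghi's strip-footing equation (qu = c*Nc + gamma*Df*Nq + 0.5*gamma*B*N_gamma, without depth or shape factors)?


Result: 338.1 kPa

Derivation:
Compute qu = c*Nc + gamma*Df*Nq + 0.5*gamma*B*N_gamma
Term 1: 11.2 * 13.94 = 156.128
Term 2: 18.4 * 1.1 * 5.8 = 117.392
Term 3: 0.5 * 18.4 * 1.5 * 4.68 = 64.584
qu = 156.128 + 117.392 + 64.584
qu = 338.1 kPa


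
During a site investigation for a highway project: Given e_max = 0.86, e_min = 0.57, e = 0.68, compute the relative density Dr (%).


Using Dr = (e_max - e) / (e_max - e_min) * 100
e_max - e = 0.86 - 0.68 = 0.18
e_max - e_min = 0.86 - 0.57 = 0.29
Dr = 0.18 / 0.29 * 100
Dr = 62.07 %


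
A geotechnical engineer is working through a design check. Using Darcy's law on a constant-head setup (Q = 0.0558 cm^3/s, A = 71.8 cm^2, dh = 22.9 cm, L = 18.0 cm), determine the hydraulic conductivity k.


Result: 0.000611 cm/s

Derivation:
Compute hydraulic gradient:
i = dh / L = 22.9 / 18.0 = 1.27222
Then apply Darcy's law:
k = Q / (A * i)
k = 0.0558 / (71.8 * 1.27222)
k = 0.0558 / 91.3456
k = 0.000611 cm/s


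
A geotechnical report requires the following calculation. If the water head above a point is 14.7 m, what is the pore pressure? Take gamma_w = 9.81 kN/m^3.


Using u = gamma_w * h_w
u = 9.81 * 14.7
u = 144.21 kPa


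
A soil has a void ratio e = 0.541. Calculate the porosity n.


Using the relation n = e / (1 + e)
n = 0.541 / (1 + 0.541)
n = 0.541 / 1.541
n = 0.3511


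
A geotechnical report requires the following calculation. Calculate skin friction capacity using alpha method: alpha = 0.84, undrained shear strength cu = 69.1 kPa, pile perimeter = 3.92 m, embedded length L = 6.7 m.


Using Qs = alpha * cu * perimeter * L
Qs = 0.84 * 69.1 * 3.92 * 6.7
Qs = 1524.47 kN


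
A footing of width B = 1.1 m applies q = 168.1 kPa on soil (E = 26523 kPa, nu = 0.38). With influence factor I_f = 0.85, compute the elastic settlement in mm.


Using Se = q * B * (1 - nu^2) * I_f / E
1 - nu^2 = 1 - 0.38^2 = 0.8556
Se = 168.1 * 1.1 * 0.8556 * 0.85 / 26523
Se = 0.005070 m
Convert to mm: Se = 0.005070 * 1000 = 5.07 mm


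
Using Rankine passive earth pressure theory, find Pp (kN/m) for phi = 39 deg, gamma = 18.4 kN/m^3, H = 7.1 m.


Compute passive earth pressure coefficient:
Kp = tan^2(45 + phi/2) = tan^2(64.5) = 4.395495
Compute passive force:
Pp = 0.5 * Kp * gamma * H^2
Pp = 0.5 * 4.395495 * 18.4 * 7.1^2
Pp = 2038.51 kN/m


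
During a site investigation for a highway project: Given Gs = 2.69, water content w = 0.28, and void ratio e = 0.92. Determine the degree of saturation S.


Using S = Gs * w / e
S = 2.69 * 0.28 / 0.92
S = 0.8187


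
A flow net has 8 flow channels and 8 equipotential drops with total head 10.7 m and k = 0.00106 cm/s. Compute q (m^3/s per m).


Convert k to m/s for unit consistency with H:
k = 0.00106 cm/s = 0.00106 / 100 m/s = 1.06e-05 m/s
Using q = k * H * Nf / Nd
Nf / Nd = 8 / 8 = 1.0
q = 1.06e-05 * 10.7 * 1.0
q = 0.0001134 m^3/s per m


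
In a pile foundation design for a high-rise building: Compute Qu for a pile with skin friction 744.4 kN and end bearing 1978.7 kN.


Result: 2723.1 kN

Derivation:
Using Qu = Qf + Qb
Qu = 744.4 + 1978.7
Qu = 2723.1 kN


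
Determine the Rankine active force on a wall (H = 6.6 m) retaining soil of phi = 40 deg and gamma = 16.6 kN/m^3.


Compute active earth pressure coefficient:
Ka = tan^2(45 - phi/2) = tan^2(25.0) = 0.217443
Compute active force:
Pa = 0.5 * Ka * gamma * H^2
Pa = 0.5 * 0.217443 * 16.6 * 6.6^2
Pa = 78.62 kN/m


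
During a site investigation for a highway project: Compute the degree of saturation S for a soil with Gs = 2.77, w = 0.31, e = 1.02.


Result: 0.8419

Derivation:
Using S = Gs * w / e
S = 2.77 * 0.31 / 1.02
S = 0.8419


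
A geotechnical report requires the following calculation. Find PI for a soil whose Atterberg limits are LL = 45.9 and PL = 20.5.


Using PI = LL - PL
PI = 45.9 - 20.5
PI = 25.4


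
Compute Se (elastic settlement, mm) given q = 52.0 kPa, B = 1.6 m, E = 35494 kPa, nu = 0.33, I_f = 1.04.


Result: 2.172 mm

Derivation:
Using Se = q * B * (1 - nu^2) * I_f / E
1 - nu^2 = 1 - 0.33^2 = 0.8911
Se = 52.0 * 1.6 * 0.8911 * 1.04 / 35494
Se = 0.002172 m
Convert to mm: Se = 0.002172 * 1000 = 2.172 mm


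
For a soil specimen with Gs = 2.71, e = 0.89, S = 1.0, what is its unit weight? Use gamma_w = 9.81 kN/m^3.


Using gamma = gamma_w * (Gs + S*e) / (1 + e)
Numerator: Gs + S*e = 2.71 + 1.0*0.89 = 3.6
Denominator: 1 + e = 1 + 0.89 = 1.89
gamma = 9.81 * 3.6 / 1.89
gamma = 18.686 kN/m^3


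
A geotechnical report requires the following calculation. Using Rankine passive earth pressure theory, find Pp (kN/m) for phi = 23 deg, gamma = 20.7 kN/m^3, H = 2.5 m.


Compute passive earth pressure coefficient:
Kp = tan^2(45 + phi/2) = tan^2(56.5) = 2.282623
Compute passive force:
Pp = 0.5 * Kp * gamma * H^2
Pp = 0.5 * 2.282623 * 20.7 * 2.5^2
Pp = 147.66 kN/m


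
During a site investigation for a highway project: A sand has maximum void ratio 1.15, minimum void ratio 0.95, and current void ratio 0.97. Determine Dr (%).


Using Dr = (e_max - e) / (e_max - e_min) * 100
e_max - e = 1.15 - 0.97 = 0.18
e_max - e_min = 1.15 - 0.95 = 0.2
Dr = 0.18 / 0.2 * 100
Dr = 90.0 %


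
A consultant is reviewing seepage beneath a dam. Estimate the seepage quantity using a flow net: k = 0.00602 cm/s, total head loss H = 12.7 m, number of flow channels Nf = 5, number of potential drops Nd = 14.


Convert k to m/s for unit consistency with H:
k = 0.00602 cm/s = 0.00602 / 100 m/s = 6.02e-05 m/s
Using q = k * H * Nf / Nd
Nf / Nd = 5 / 14 = 0.3571
q = 6.02e-05 * 12.7 * 0.3571
q = 0.000273 m^3/s per m


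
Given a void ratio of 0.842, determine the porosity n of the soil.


Result: 0.4571

Derivation:
Using the relation n = e / (1 + e)
n = 0.842 / (1 + 0.842)
n = 0.842 / 1.842
n = 0.4571


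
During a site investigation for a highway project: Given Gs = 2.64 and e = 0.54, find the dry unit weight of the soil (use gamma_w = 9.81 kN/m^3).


Result: 16.817 kN/m^3

Derivation:
Using gamma_d = Gs * gamma_w / (1 + e)
gamma_d = 2.64 * 9.81 / (1 + 0.54)
gamma_d = 2.64 * 9.81 / 1.54
gamma_d = 16.817 kN/m^3


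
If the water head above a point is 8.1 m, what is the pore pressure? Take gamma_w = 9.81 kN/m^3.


Result: 79.46 kPa

Derivation:
Using u = gamma_w * h_w
u = 9.81 * 8.1
u = 79.46 kPa


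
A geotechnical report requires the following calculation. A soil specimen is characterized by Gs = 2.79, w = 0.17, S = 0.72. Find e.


Result: 0.6588

Derivation:
Using the relation e = Gs * w / S
e = 2.79 * 0.17 / 0.72
e = 0.6588


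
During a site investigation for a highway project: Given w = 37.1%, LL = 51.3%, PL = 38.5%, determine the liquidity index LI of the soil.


First compute the plasticity index:
PI = LL - PL = 51.3 - 38.5 = 12.8
Then compute the liquidity index:
LI = (w - PL) / PI
LI = (37.1 - 38.5) / 12.8
LI = -0.109


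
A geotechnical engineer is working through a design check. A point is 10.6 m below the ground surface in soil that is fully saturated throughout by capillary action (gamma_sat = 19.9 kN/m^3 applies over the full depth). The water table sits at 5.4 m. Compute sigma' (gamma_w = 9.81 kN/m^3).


Total stress = gamma_sat * depth
sigma = 19.9 * 10.6 = 210.94 kPa
Pore water pressure u = gamma_w * (depth - d_wt)
u = 9.81 * (10.6 - 5.4) = 51.012 kPa
Effective stress = sigma - u
sigma' = 210.94 - 51.012 = 159.93 kPa


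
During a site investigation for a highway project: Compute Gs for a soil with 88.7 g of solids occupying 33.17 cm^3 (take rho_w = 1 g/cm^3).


Using Gs = m_s / (V_s * rho_w)
Since rho_w = 1 g/cm^3:
Gs = 88.7 / 33.17
Gs = 2.674


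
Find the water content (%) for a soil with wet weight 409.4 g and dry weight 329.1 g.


Result: 24.4 %

Derivation:
Using w = (m_wet - m_dry) / m_dry * 100
m_wet - m_dry = 409.4 - 329.1 = 80.3 g
w = 80.3 / 329.1 * 100
w = 24.4 %


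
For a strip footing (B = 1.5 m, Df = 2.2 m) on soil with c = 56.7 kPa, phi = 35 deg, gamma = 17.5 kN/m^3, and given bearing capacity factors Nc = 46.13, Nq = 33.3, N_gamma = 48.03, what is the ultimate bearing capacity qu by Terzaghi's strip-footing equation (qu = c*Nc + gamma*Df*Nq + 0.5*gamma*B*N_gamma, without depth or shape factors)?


Compute qu = c*Nc + gamma*Df*Nq + 0.5*gamma*B*N_gamma
Term 1: 56.7 * 46.13 = 2615.571
Term 2: 17.5 * 2.2 * 33.3 = 1282.05
Term 3: 0.5 * 17.5 * 1.5 * 48.03 = 630.39375
qu = 2615.571 + 1282.05 + 630.39375
qu = 4528.01 kPa


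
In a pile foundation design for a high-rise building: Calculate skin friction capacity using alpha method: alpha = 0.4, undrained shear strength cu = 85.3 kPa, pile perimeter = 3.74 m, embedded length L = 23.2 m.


Using Qs = alpha * cu * perimeter * L
Qs = 0.4 * 85.3 * 3.74 * 23.2
Qs = 2960.52 kN


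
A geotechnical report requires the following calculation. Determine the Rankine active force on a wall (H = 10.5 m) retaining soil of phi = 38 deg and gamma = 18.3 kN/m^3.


Compute active earth pressure coefficient:
Ka = tan^2(45 - phi/2) = tan^2(26.0) = 0.237883
Compute active force:
Pa = 0.5 * Ka * gamma * H^2
Pa = 0.5 * 0.237883 * 18.3 * 10.5^2
Pa = 239.97 kN/m


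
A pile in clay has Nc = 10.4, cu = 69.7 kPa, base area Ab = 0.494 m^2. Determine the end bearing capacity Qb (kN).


Using Qb = Nc * cu * Ab
Qb = 10.4 * 69.7 * 0.494
Qb = 358.09 kN


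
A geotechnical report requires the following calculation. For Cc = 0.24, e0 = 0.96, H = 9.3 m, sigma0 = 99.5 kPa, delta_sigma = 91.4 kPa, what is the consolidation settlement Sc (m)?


Using Sc = Cc * H / (1 + e0) * log10((sigma0 + delta_sigma) / sigma0)
Stress ratio = (99.5 + 91.4) / 99.5 = 1.91859
log10(1.91859) = 0.282983
Cc * H / (1 + e0) = 0.24 * 9.3 / (1 + 0.96) = 1.13878
Sc = 1.13878 * 0.282983
Sc = 0.3223 m


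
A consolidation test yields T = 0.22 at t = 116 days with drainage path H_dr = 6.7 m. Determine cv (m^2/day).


Using cv = T * H_dr^2 / t
H_dr^2 = 6.7^2 = 44.89
cv = 0.22 * 44.89 / 116
cv = 0.08514 m^2/day


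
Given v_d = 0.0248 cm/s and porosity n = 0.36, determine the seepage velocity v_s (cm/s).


Using v_s = v_d / n
v_s = 0.0248 / 0.36
v_s = 0.06889 cm/s


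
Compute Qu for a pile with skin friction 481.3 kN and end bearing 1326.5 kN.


Result: 1807.8 kN

Derivation:
Using Qu = Qf + Qb
Qu = 481.3 + 1326.5
Qu = 1807.8 kN


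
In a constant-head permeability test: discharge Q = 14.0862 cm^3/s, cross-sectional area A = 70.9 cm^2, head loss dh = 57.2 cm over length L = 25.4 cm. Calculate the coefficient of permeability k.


Compute hydraulic gradient:
i = dh / L = 57.2 / 25.4 = 2.25197
Then apply Darcy's law:
k = Q / (A * i)
k = 14.0862 / (70.9 * 2.25197)
k = 14.0862 / 159.665
k = 0.088224 cm/s


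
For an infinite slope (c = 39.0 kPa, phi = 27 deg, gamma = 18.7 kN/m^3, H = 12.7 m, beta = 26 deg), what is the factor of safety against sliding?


Result: 1.461

Derivation:
Using Fs = c / (gamma*H*sin(beta)*cos(beta)) + tan(phi)/tan(beta)
Cohesion contribution = 39.0 / (18.7*12.7*sin(26)*cos(26))
Cohesion contribution = 0.41679
Friction contribution = tan(27)/tan(26) = 1.04468
Fs = 0.41679 + 1.04468
Fs = 1.461


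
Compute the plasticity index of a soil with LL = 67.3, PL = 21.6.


Result: 45.7

Derivation:
Using PI = LL - PL
PI = 67.3 - 21.6
PI = 45.7


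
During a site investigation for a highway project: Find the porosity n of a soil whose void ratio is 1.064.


Result: 0.5155

Derivation:
Using the relation n = e / (1 + e)
n = 1.064 / (1 + 1.064)
n = 1.064 / 2.064
n = 0.5155


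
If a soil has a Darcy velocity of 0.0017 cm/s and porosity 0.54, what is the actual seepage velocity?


Using v_s = v_d / n
v_s = 0.0017 / 0.54
v_s = 0.00315 cm/s


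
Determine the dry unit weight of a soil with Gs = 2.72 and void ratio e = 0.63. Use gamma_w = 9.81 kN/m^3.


Result: 16.37 kN/m^3

Derivation:
Using gamma_d = Gs * gamma_w / (1 + e)
gamma_d = 2.72 * 9.81 / (1 + 0.63)
gamma_d = 2.72 * 9.81 / 1.63
gamma_d = 16.37 kN/m^3


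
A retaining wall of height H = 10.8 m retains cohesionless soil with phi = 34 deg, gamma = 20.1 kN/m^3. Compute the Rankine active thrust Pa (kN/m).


Result: 331.41 kN/m

Derivation:
Compute active earth pressure coefficient:
Ka = tan^2(45 - phi/2) = tan^2(28.0) = 0.282715
Compute active force:
Pa = 0.5 * Ka * gamma * H^2
Pa = 0.5 * 0.282715 * 20.1 * 10.8^2
Pa = 331.41 kN/m


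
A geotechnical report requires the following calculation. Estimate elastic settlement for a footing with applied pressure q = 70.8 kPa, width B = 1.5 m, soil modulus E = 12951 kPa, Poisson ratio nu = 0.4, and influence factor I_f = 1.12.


Using Se = q * B * (1 - nu^2) * I_f / E
1 - nu^2 = 1 - 0.4^2 = 0.84
Se = 70.8 * 1.5 * 0.84 * 1.12 / 12951
Se = 0.007715 m
Convert to mm: Se = 0.007715 * 1000 = 7.715 mm


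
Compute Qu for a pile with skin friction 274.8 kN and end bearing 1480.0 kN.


Using Qu = Qf + Qb
Qu = 274.8 + 1480.0
Qu = 1754.8 kN


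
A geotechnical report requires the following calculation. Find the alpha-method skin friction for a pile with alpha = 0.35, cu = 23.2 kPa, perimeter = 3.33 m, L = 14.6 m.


Using Qs = alpha * cu * perimeter * L
Qs = 0.35 * 23.2 * 3.33 * 14.6
Qs = 394.78 kN


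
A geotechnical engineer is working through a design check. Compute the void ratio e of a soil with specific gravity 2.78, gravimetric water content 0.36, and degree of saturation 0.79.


Using the relation e = Gs * w / S
e = 2.78 * 0.36 / 0.79
e = 1.2668


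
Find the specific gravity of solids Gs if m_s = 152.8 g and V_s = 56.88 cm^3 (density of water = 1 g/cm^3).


Result: 2.686

Derivation:
Using Gs = m_s / (V_s * rho_w)
Since rho_w = 1 g/cm^3:
Gs = 152.8 / 56.88
Gs = 2.686


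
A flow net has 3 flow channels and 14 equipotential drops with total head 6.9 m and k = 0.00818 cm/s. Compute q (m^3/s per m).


Convert k to m/s for unit consistency with H:
k = 0.00818 cm/s = 0.00818 / 100 m/s = 8.18e-05 m/s
Using q = k * H * Nf / Nd
Nf / Nd = 3 / 14 = 0.2143
q = 8.18e-05 * 6.9 * 0.2143
q = 0.0001209 m^3/s per m


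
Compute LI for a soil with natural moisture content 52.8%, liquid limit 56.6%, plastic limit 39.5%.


First compute the plasticity index:
PI = LL - PL = 56.6 - 39.5 = 17.1
Then compute the liquidity index:
LI = (w - PL) / PI
LI = (52.8 - 39.5) / 17.1
LI = 0.778


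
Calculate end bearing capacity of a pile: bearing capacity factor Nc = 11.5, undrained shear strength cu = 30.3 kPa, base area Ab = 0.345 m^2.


Using Qb = Nc * cu * Ab
Qb = 11.5 * 30.3 * 0.345
Qb = 120.22 kN


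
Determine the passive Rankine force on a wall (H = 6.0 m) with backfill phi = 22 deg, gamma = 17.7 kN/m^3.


Result: 700.28 kN/m

Derivation:
Compute passive earth pressure coefficient:
Kp = tan^2(45 + phi/2) = tan^2(56.0) = 2.197987
Compute passive force:
Pp = 0.5 * Kp * gamma * H^2
Pp = 0.5 * 2.197987 * 17.7 * 6.0^2
Pp = 700.28 kN/m


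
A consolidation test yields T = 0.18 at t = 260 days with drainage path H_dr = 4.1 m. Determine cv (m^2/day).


Result: 0.01164 m^2/day

Derivation:
Using cv = T * H_dr^2 / t
H_dr^2 = 4.1^2 = 16.81
cv = 0.18 * 16.81 / 260
cv = 0.01164 m^2/day


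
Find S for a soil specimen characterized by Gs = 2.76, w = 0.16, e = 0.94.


Using S = Gs * w / e
S = 2.76 * 0.16 / 0.94
S = 0.4698


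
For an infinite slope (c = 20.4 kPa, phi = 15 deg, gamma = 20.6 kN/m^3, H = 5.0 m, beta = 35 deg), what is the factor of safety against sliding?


Result: 0.804

Derivation:
Using Fs = c / (gamma*H*sin(beta)*cos(beta)) + tan(phi)/tan(beta)
Cohesion contribution = 20.4 / (20.6*5.0*sin(35)*cos(35))
Cohesion contribution = 0.421538
Friction contribution = tan(15)/tan(35) = 0.382671
Fs = 0.421538 + 0.382671
Fs = 0.804


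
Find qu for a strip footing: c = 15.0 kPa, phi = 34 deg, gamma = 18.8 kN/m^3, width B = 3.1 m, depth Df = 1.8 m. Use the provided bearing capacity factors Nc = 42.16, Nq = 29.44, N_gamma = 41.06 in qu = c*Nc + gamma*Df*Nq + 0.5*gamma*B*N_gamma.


Result: 2825.14 kPa

Derivation:
Compute qu = c*Nc + gamma*Df*Nq + 0.5*gamma*B*N_gamma
Term 1: 15.0 * 42.16 = 632.4
Term 2: 18.8 * 1.8 * 29.44 = 996.2496
Term 3: 0.5 * 18.8 * 3.1 * 41.06 = 1196.4884
qu = 632.4 + 996.2496 + 1196.4884
qu = 2825.14 kPa


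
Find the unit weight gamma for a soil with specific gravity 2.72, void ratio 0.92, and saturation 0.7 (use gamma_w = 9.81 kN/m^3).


Using gamma = gamma_w * (Gs + S*e) / (1 + e)
Numerator: Gs + S*e = 2.72 + 0.7*0.92 = 3.364
Denominator: 1 + e = 1 + 0.92 = 1.92
gamma = 9.81 * 3.364 / 1.92
gamma = 17.188 kN/m^3


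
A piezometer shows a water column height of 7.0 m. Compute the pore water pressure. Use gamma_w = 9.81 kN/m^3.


Using u = gamma_w * h_w
u = 9.81 * 7.0
u = 68.67 kPa


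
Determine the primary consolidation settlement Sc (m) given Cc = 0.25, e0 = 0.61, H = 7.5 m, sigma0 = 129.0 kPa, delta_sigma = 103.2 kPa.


Using Sc = Cc * H / (1 + e0) * log10((sigma0 + delta_sigma) / sigma0)
Stress ratio = (129.0 + 103.2) / 129.0 = 1.8
log10(1.8) = 0.255273
Cc * H / (1 + e0) = 0.25 * 7.5 / (1 + 0.61) = 1.1646
Sc = 1.1646 * 0.255273
Sc = 0.2973 m


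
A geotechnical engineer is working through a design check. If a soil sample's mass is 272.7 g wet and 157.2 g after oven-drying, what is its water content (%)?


Result: 73.47 %

Derivation:
Using w = (m_wet - m_dry) / m_dry * 100
m_wet - m_dry = 272.7 - 157.2 = 115.5 g
w = 115.5 / 157.2 * 100
w = 73.47 %


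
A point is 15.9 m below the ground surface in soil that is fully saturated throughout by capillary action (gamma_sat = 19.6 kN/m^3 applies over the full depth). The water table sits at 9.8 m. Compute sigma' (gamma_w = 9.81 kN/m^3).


Total stress = gamma_sat * depth
sigma = 19.6 * 15.9 = 311.64 kPa
Pore water pressure u = gamma_w * (depth - d_wt)
u = 9.81 * (15.9 - 9.8) = 59.841 kPa
Effective stress = sigma - u
sigma' = 311.64 - 59.841 = 251.8 kPa


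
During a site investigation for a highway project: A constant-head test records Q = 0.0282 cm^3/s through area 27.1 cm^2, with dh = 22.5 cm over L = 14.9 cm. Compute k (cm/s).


Compute hydraulic gradient:
i = dh / L = 22.5 / 14.9 = 1.51007
Then apply Darcy's law:
k = Q / (A * i)
k = 0.0282 / (27.1 * 1.51007)
k = 0.0282 / 40.9228
k = 0.000689 cm/s


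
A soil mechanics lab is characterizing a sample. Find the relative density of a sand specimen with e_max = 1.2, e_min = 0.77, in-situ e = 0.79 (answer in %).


Using Dr = (e_max - e) / (e_max - e_min) * 100
e_max - e = 1.2 - 0.79 = 0.41
e_max - e_min = 1.2 - 0.77 = 0.43
Dr = 0.41 / 0.43 * 100
Dr = 95.35 %


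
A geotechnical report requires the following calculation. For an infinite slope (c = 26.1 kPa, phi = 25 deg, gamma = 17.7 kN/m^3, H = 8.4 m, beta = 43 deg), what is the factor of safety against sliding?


Using Fs = c / (gamma*H*sin(beta)*cos(beta)) + tan(phi)/tan(beta)
Cohesion contribution = 26.1 / (17.7*8.4*sin(43)*cos(43))
Cohesion contribution = 0.351947
Friction contribution = tan(25)/tan(43) = 0.500054
Fs = 0.351947 + 0.500054
Fs = 0.852


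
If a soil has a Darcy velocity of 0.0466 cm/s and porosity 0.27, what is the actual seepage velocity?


Result: 0.17259 cm/s

Derivation:
Using v_s = v_d / n
v_s = 0.0466 / 0.27
v_s = 0.17259 cm/s


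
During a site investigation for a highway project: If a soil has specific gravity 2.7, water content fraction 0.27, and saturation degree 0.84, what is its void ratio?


Result: 0.8679

Derivation:
Using the relation e = Gs * w / S
e = 2.7 * 0.27 / 0.84
e = 0.8679


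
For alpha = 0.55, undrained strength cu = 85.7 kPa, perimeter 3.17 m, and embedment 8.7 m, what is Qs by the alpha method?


Using Qs = alpha * cu * perimeter * L
Qs = 0.55 * 85.7 * 3.17 * 8.7
Qs = 1299.94 kN


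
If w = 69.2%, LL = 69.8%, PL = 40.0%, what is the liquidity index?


Result: 0.98

Derivation:
First compute the plasticity index:
PI = LL - PL = 69.8 - 40.0 = 29.8
Then compute the liquidity index:
LI = (w - PL) / PI
LI = (69.2 - 40.0) / 29.8
LI = 0.98


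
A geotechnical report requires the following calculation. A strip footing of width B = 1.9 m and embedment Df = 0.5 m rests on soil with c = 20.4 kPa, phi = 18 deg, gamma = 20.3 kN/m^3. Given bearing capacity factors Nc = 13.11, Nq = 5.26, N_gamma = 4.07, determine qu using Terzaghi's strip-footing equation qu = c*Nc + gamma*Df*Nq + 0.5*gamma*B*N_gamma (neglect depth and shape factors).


Compute qu = c*Nc + gamma*Df*Nq + 0.5*gamma*B*N_gamma
Term 1: 20.4 * 13.11 = 267.444
Term 2: 20.3 * 0.5 * 5.26 = 53.389
Term 3: 0.5 * 20.3 * 1.9 * 4.07 = 78.48995
qu = 267.444 + 53.389 + 78.48995
qu = 399.32 kPa


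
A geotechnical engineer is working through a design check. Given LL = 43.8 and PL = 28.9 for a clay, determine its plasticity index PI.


Using PI = LL - PL
PI = 43.8 - 28.9
PI = 14.9


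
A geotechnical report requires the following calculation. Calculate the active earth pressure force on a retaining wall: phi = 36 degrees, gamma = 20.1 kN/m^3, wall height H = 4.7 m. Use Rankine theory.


Compute active earth pressure coefficient:
Ka = tan^2(45 - phi/2) = tan^2(27.0) = 0.259616
Compute active force:
Pa = 0.5 * Ka * gamma * H^2
Pa = 0.5 * 0.259616 * 20.1 * 4.7^2
Pa = 57.64 kN/m


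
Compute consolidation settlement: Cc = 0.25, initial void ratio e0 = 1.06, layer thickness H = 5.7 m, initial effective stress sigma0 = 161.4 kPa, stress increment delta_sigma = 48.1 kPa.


Result: 0.0784 m

Derivation:
Using Sc = Cc * H / (1 + e0) * log10((sigma0 + delta_sigma) / sigma0)
Stress ratio = (161.4 + 48.1) / 161.4 = 1.29802
log10(1.29802) = 0.11328
Cc * H / (1 + e0) = 0.25 * 5.7 / (1 + 1.06) = 0.691748
Sc = 0.691748 * 0.11328
Sc = 0.0784 m


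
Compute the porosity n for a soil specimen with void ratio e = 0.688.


Using the relation n = e / (1 + e)
n = 0.688 / (1 + 0.688)
n = 0.688 / 1.688
n = 0.4076


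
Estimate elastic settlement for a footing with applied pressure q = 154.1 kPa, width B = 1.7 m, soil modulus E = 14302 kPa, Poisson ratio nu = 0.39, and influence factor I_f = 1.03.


Using Se = q * B * (1 - nu^2) * I_f / E
1 - nu^2 = 1 - 0.39^2 = 0.8479
Se = 154.1 * 1.7 * 0.8479 * 1.03 / 14302
Se = 0.015997 m
Convert to mm: Se = 0.015997 * 1000 = 15.997 mm


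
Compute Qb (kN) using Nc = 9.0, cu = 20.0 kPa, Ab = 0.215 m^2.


Using Qb = Nc * cu * Ab
Qb = 9.0 * 20.0 * 0.215
Qb = 38.7 kN


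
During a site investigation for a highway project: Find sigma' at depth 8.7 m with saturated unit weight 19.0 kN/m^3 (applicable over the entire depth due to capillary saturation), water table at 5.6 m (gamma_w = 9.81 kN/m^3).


Total stress = gamma_sat * depth
sigma = 19.0 * 8.7 = 165.3 kPa
Pore water pressure u = gamma_w * (depth - d_wt)
u = 9.81 * (8.7 - 5.6) = 30.411 kPa
Effective stress = sigma - u
sigma' = 165.3 - 30.411 = 134.89 kPa


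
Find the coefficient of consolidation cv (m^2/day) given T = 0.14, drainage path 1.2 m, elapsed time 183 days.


Using cv = T * H_dr^2 / t
H_dr^2 = 1.2^2 = 1.44
cv = 0.14 * 1.44 / 183
cv = 0.0011 m^2/day


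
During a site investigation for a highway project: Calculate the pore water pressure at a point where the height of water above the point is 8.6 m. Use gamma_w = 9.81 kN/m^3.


Using u = gamma_w * h_w
u = 9.81 * 8.6
u = 84.37 kPa


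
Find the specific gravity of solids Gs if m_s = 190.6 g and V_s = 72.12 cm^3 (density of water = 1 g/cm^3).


Using Gs = m_s / (V_s * rho_w)
Since rho_w = 1 g/cm^3:
Gs = 190.6 / 72.12
Gs = 2.643


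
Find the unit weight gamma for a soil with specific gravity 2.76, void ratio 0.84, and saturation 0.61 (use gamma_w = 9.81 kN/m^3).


Result: 17.447 kN/m^3

Derivation:
Using gamma = gamma_w * (Gs + S*e) / (1 + e)
Numerator: Gs + S*e = 2.76 + 0.61*0.84 = 3.2724
Denominator: 1 + e = 1 + 0.84 = 1.84
gamma = 9.81 * 3.2724 / 1.84
gamma = 17.447 kN/m^3


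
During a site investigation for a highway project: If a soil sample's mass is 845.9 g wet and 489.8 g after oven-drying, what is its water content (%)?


Result: 72.7 %

Derivation:
Using w = (m_wet - m_dry) / m_dry * 100
m_wet - m_dry = 845.9 - 489.8 = 356.1 g
w = 356.1 / 489.8 * 100
w = 72.7 %


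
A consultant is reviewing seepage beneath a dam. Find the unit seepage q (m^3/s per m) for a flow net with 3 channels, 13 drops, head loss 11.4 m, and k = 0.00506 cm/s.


Convert k to m/s for unit consistency with H:
k = 0.00506 cm/s = 0.00506 / 100 m/s = 5.06e-05 m/s
Using q = k * H * Nf / Nd
Nf / Nd = 3 / 13 = 0.2308
q = 5.06e-05 * 11.4 * 0.2308
q = 0.0001331 m^3/s per m


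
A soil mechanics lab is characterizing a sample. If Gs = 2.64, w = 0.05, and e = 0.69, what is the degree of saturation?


Result: 0.1913

Derivation:
Using S = Gs * w / e
S = 2.64 * 0.05 / 0.69
S = 0.1913


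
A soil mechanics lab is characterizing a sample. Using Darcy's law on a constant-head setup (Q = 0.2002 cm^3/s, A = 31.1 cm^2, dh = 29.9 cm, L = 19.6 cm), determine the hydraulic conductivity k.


Result: 0.00422 cm/s

Derivation:
Compute hydraulic gradient:
i = dh / L = 29.9 / 19.6 = 1.52551
Then apply Darcy's law:
k = Q / (A * i)
k = 0.2002 / (31.1 * 1.52551)
k = 0.2002 / 47.4434
k = 0.00422 cm/s


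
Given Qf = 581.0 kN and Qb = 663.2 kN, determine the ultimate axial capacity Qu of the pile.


Using Qu = Qf + Qb
Qu = 581.0 + 663.2
Qu = 1244.2 kN


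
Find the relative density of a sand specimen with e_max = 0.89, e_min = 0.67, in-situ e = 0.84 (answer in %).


Using Dr = (e_max - e) / (e_max - e_min) * 100
e_max - e = 0.89 - 0.84 = 0.05
e_max - e_min = 0.89 - 0.67 = 0.22
Dr = 0.05 / 0.22 * 100
Dr = 22.73 %


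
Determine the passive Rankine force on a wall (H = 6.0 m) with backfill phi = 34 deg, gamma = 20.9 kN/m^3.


Result: 1330.67 kN/m

Derivation:
Compute passive earth pressure coefficient:
Kp = tan^2(45 + phi/2) = tan^2(62.0) = 3.537132
Compute passive force:
Pp = 0.5 * Kp * gamma * H^2
Pp = 0.5 * 3.537132 * 20.9 * 6.0^2
Pp = 1330.67 kN/m


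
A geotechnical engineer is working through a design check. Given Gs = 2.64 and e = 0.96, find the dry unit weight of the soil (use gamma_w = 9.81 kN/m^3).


Using gamma_d = Gs * gamma_w / (1 + e)
gamma_d = 2.64 * 9.81 / (1 + 0.96)
gamma_d = 2.64 * 9.81 / 1.96
gamma_d = 13.213 kN/m^3


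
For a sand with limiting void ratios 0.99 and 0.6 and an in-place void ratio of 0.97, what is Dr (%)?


Using Dr = (e_max - e) / (e_max - e_min) * 100
e_max - e = 0.99 - 0.97 = 0.02
e_max - e_min = 0.99 - 0.6 = 0.39
Dr = 0.02 / 0.39 * 100
Dr = 5.13 %


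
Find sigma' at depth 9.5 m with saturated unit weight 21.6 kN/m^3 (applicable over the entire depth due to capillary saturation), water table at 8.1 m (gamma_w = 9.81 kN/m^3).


Total stress = gamma_sat * depth
sigma = 21.6 * 9.5 = 205.2 kPa
Pore water pressure u = gamma_w * (depth - d_wt)
u = 9.81 * (9.5 - 8.1) = 13.734 kPa
Effective stress = sigma - u
sigma' = 205.2 - 13.734 = 191.47 kPa


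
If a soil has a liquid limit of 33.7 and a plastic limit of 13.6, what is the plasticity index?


Using PI = LL - PL
PI = 33.7 - 13.6
PI = 20.1


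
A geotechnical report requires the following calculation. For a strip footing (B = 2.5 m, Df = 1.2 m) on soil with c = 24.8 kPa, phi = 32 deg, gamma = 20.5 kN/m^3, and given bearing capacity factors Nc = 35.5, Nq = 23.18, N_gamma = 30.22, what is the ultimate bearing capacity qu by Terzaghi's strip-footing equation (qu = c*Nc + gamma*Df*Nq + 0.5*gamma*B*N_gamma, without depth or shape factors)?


Result: 2225.02 kPa

Derivation:
Compute qu = c*Nc + gamma*Df*Nq + 0.5*gamma*B*N_gamma
Term 1: 24.8 * 35.5 = 880.4
Term 2: 20.5 * 1.2 * 23.18 = 570.228
Term 3: 0.5 * 20.5 * 2.5 * 30.22 = 774.3875
qu = 880.4 + 570.228 + 774.3875
qu = 2225.02 kPa


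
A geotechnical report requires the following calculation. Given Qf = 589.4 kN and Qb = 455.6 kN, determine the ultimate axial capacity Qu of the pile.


Using Qu = Qf + Qb
Qu = 589.4 + 455.6
Qu = 1045.0 kN


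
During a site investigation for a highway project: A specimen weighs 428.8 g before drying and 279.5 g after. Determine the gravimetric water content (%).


Using w = (m_wet - m_dry) / m_dry * 100
m_wet - m_dry = 428.8 - 279.5 = 149.3 g
w = 149.3 / 279.5 * 100
w = 53.42 %


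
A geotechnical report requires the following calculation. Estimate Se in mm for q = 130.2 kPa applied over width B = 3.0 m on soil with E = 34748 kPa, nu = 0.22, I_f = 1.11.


Using Se = q * B * (1 - nu^2) * I_f / E
1 - nu^2 = 1 - 0.22^2 = 0.9516
Se = 130.2 * 3.0 * 0.9516 * 1.11 / 34748
Se = 0.011874 m
Convert to mm: Se = 0.011874 * 1000 = 11.874 mm


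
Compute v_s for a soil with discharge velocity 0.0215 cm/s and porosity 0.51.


Using v_s = v_d / n
v_s = 0.0215 / 0.51
v_s = 0.04216 cm/s


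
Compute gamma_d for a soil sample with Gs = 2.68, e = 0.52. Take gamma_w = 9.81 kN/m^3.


Using gamma_d = Gs * gamma_w / (1 + e)
gamma_d = 2.68 * 9.81 / (1 + 0.52)
gamma_d = 2.68 * 9.81 / 1.52
gamma_d = 17.297 kN/m^3


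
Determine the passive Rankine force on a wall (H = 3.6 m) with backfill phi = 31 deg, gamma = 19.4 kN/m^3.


Compute passive earth pressure coefficient:
Kp = tan^2(45 + phi/2) = tan^2(60.5) = 3.124035
Compute passive force:
Pp = 0.5 * Kp * gamma * H^2
Pp = 0.5 * 3.124035 * 19.4 * 3.6^2
Pp = 392.73 kN/m


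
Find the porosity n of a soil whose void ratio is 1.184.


Using the relation n = e / (1 + e)
n = 1.184 / (1 + 1.184)
n = 1.184 / 2.184
n = 0.5421


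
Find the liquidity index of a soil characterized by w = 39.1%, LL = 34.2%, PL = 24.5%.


Result: 1.505

Derivation:
First compute the plasticity index:
PI = LL - PL = 34.2 - 24.5 = 9.7
Then compute the liquidity index:
LI = (w - PL) / PI
LI = (39.1 - 24.5) / 9.7
LI = 1.505


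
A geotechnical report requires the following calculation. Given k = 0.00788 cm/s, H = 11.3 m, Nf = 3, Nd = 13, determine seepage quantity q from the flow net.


Result: 0.0002055 m^3/s per m

Derivation:
Convert k to m/s for unit consistency with H:
k = 0.00788 cm/s = 0.00788 / 100 m/s = 7.88e-05 m/s
Using q = k * H * Nf / Nd
Nf / Nd = 3 / 13 = 0.2308
q = 7.88e-05 * 11.3 * 0.2308
q = 0.0002055 m^3/s per m


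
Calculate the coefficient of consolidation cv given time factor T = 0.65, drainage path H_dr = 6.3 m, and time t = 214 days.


Using cv = T * H_dr^2 / t
H_dr^2 = 6.3^2 = 39.69
cv = 0.65 * 39.69 / 214
cv = 0.12055 m^2/day


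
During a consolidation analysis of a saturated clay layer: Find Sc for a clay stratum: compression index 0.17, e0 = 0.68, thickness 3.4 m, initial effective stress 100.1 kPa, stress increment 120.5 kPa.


Result: 0.1181 m

Derivation:
Using Sc = Cc * H / (1 + e0) * log10((sigma0 + delta_sigma) / sigma0)
Stress ratio = (100.1 + 120.5) / 100.1 = 2.2038
log10(2.2038) = 0.343171
Cc * H / (1 + e0) = 0.17 * 3.4 / (1 + 0.68) = 0.344048
Sc = 0.344048 * 0.343171
Sc = 0.1181 m
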